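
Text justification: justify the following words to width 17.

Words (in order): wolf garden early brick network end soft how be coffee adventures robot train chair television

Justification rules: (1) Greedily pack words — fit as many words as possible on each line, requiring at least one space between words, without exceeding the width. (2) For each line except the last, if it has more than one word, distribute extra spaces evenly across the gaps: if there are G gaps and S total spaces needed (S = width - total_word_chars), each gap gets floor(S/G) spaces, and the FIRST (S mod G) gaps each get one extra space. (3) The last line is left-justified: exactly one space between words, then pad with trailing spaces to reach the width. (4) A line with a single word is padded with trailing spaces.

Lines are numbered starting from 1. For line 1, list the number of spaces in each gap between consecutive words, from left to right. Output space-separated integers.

Answer: 1 1

Derivation:
Line 1: ['wolf', 'garden', 'early'] (min_width=17, slack=0)
Line 2: ['brick', 'network', 'end'] (min_width=17, slack=0)
Line 3: ['soft', 'how', 'be'] (min_width=11, slack=6)
Line 4: ['coffee', 'adventures'] (min_width=17, slack=0)
Line 5: ['robot', 'train', 'chair'] (min_width=17, slack=0)
Line 6: ['television'] (min_width=10, slack=7)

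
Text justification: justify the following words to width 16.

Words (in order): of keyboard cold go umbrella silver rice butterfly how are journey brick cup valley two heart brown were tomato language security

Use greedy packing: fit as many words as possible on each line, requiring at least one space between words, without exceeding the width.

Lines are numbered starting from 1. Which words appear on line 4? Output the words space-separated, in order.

Answer: butterfly how

Derivation:
Line 1: ['of', 'keyboard', 'cold'] (min_width=16, slack=0)
Line 2: ['go', 'umbrella'] (min_width=11, slack=5)
Line 3: ['silver', 'rice'] (min_width=11, slack=5)
Line 4: ['butterfly', 'how'] (min_width=13, slack=3)
Line 5: ['are', 'journey'] (min_width=11, slack=5)
Line 6: ['brick', 'cup', 'valley'] (min_width=16, slack=0)
Line 7: ['two', 'heart', 'brown'] (min_width=15, slack=1)
Line 8: ['were', 'tomato'] (min_width=11, slack=5)
Line 9: ['language'] (min_width=8, slack=8)
Line 10: ['security'] (min_width=8, slack=8)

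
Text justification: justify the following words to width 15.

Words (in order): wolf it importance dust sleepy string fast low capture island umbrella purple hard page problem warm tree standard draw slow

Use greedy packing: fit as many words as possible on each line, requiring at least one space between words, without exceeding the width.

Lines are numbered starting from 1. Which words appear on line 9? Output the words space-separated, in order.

Answer: tree standard

Derivation:
Line 1: ['wolf', 'it'] (min_width=7, slack=8)
Line 2: ['importance', 'dust'] (min_width=15, slack=0)
Line 3: ['sleepy', 'string'] (min_width=13, slack=2)
Line 4: ['fast', 'low'] (min_width=8, slack=7)
Line 5: ['capture', 'island'] (min_width=14, slack=1)
Line 6: ['umbrella', 'purple'] (min_width=15, slack=0)
Line 7: ['hard', 'page'] (min_width=9, slack=6)
Line 8: ['problem', 'warm'] (min_width=12, slack=3)
Line 9: ['tree', 'standard'] (min_width=13, slack=2)
Line 10: ['draw', 'slow'] (min_width=9, slack=6)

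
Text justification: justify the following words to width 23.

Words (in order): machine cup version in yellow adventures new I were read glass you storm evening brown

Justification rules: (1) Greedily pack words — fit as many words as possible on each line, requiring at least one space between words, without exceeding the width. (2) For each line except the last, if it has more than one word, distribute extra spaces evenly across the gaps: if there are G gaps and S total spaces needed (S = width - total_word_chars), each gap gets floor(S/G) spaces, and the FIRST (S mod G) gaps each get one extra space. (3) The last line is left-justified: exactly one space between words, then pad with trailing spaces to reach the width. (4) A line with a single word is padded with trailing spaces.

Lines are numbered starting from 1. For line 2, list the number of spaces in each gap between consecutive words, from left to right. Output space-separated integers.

Answer: 1 1 1

Derivation:
Line 1: ['machine', 'cup', 'version', 'in'] (min_width=22, slack=1)
Line 2: ['yellow', 'adventures', 'new', 'I'] (min_width=23, slack=0)
Line 3: ['were', 'read', 'glass', 'you'] (min_width=19, slack=4)
Line 4: ['storm', 'evening', 'brown'] (min_width=19, slack=4)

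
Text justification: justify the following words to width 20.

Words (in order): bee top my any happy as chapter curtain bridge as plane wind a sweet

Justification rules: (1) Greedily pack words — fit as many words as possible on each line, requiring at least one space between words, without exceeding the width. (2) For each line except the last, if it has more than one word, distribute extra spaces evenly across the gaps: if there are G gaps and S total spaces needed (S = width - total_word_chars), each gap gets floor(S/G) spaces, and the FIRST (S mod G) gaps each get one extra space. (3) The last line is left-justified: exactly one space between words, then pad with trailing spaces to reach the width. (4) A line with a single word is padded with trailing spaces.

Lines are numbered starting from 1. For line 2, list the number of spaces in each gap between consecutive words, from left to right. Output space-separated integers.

Answer: 2 2

Derivation:
Line 1: ['bee', 'top', 'my', 'any', 'happy'] (min_width=20, slack=0)
Line 2: ['as', 'chapter', 'curtain'] (min_width=18, slack=2)
Line 3: ['bridge', 'as', 'plane', 'wind'] (min_width=20, slack=0)
Line 4: ['a', 'sweet'] (min_width=7, slack=13)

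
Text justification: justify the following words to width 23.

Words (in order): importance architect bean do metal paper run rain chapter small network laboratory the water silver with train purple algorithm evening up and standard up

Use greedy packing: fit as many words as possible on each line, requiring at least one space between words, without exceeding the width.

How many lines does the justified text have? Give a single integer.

Line 1: ['importance', 'architect'] (min_width=20, slack=3)
Line 2: ['bean', 'do', 'metal', 'paper', 'run'] (min_width=23, slack=0)
Line 3: ['rain', 'chapter', 'small'] (min_width=18, slack=5)
Line 4: ['network', 'laboratory', 'the'] (min_width=22, slack=1)
Line 5: ['water', 'silver', 'with', 'train'] (min_width=23, slack=0)
Line 6: ['purple', 'algorithm'] (min_width=16, slack=7)
Line 7: ['evening', 'up', 'and', 'standard'] (min_width=23, slack=0)
Line 8: ['up'] (min_width=2, slack=21)
Total lines: 8

Answer: 8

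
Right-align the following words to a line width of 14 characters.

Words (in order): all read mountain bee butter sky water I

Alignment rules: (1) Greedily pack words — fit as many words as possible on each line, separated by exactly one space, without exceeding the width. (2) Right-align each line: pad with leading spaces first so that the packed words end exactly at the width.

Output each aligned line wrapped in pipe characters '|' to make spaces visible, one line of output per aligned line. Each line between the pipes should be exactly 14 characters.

Answer: |      all read|
|  mountain bee|
|    butter sky|
|       water I|

Derivation:
Line 1: ['all', 'read'] (min_width=8, slack=6)
Line 2: ['mountain', 'bee'] (min_width=12, slack=2)
Line 3: ['butter', 'sky'] (min_width=10, slack=4)
Line 4: ['water', 'I'] (min_width=7, slack=7)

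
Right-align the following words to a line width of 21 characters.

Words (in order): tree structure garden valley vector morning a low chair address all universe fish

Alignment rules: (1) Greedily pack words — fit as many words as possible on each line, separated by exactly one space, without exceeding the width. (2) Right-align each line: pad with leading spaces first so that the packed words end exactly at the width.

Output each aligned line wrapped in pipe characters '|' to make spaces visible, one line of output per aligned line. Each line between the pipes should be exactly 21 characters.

Line 1: ['tree', 'structure', 'garden'] (min_width=21, slack=0)
Line 2: ['valley', 'vector', 'morning'] (min_width=21, slack=0)
Line 3: ['a', 'low', 'chair', 'address'] (min_width=19, slack=2)
Line 4: ['all', 'universe', 'fish'] (min_width=17, slack=4)

Answer: |tree structure garden|
|valley vector morning|
|  a low chair address|
|    all universe fish|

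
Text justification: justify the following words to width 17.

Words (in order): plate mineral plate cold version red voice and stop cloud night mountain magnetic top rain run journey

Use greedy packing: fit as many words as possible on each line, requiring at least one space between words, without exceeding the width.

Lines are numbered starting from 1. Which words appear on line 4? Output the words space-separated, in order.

Answer: and stop cloud

Derivation:
Line 1: ['plate', 'mineral'] (min_width=13, slack=4)
Line 2: ['plate', 'cold'] (min_width=10, slack=7)
Line 3: ['version', 'red', 'voice'] (min_width=17, slack=0)
Line 4: ['and', 'stop', 'cloud'] (min_width=14, slack=3)
Line 5: ['night', 'mountain'] (min_width=14, slack=3)
Line 6: ['magnetic', 'top', 'rain'] (min_width=17, slack=0)
Line 7: ['run', 'journey'] (min_width=11, slack=6)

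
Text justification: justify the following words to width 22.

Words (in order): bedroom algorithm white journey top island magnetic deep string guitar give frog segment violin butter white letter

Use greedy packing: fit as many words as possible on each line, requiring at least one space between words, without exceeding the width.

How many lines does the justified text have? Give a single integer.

Line 1: ['bedroom', 'algorithm'] (min_width=17, slack=5)
Line 2: ['white', 'journey', 'top'] (min_width=17, slack=5)
Line 3: ['island', 'magnetic', 'deep'] (min_width=20, slack=2)
Line 4: ['string', 'guitar', 'give'] (min_width=18, slack=4)
Line 5: ['frog', 'segment', 'violin'] (min_width=19, slack=3)
Line 6: ['butter', 'white', 'letter'] (min_width=19, slack=3)
Total lines: 6

Answer: 6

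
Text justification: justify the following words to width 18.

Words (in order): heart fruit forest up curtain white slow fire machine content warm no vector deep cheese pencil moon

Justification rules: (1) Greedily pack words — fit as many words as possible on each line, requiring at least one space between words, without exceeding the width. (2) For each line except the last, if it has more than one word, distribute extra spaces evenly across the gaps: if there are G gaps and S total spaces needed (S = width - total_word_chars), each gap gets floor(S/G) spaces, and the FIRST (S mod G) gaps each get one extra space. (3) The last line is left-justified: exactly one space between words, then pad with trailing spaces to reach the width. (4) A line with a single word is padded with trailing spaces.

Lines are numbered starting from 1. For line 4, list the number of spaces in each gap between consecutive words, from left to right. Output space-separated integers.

Answer: 3 2

Derivation:
Line 1: ['heart', 'fruit', 'forest'] (min_width=18, slack=0)
Line 2: ['up', 'curtain', 'white'] (min_width=16, slack=2)
Line 3: ['slow', 'fire', 'machine'] (min_width=17, slack=1)
Line 4: ['content', 'warm', 'no'] (min_width=15, slack=3)
Line 5: ['vector', 'deep', 'cheese'] (min_width=18, slack=0)
Line 6: ['pencil', 'moon'] (min_width=11, slack=7)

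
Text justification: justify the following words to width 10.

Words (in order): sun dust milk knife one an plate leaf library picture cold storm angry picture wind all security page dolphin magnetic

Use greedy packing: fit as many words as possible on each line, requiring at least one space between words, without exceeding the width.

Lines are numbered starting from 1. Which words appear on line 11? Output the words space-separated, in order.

Answer: security

Derivation:
Line 1: ['sun', 'dust'] (min_width=8, slack=2)
Line 2: ['milk', 'knife'] (min_width=10, slack=0)
Line 3: ['one', 'an'] (min_width=6, slack=4)
Line 4: ['plate', 'leaf'] (min_width=10, slack=0)
Line 5: ['library'] (min_width=7, slack=3)
Line 6: ['picture'] (min_width=7, slack=3)
Line 7: ['cold', 'storm'] (min_width=10, slack=0)
Line 8: ['angry'] (min_width=5, slack=5)
Line 9: ['picture'] (min_width=7, slack=3)
Line 10: ['wind', 'all'] (min_width=8, slack=2)
Line 11: ['security'] (min_width=8, slack=2)
Line 12: ['page'] (min_width=4, slack=6)
Line 13: ['dolphin'] (min_width=7, slack=3)
Line 14: ['magnetic'] (min_width=8, slack=2)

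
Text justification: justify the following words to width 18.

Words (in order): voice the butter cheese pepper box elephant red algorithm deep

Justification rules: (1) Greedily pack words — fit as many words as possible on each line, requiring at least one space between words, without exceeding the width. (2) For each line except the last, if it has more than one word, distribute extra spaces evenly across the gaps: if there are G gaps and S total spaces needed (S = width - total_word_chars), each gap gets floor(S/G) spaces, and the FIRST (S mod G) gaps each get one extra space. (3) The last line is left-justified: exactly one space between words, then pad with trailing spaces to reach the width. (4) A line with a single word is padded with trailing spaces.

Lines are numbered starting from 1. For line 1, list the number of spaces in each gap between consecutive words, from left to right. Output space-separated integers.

Answer: 2 2

Derivation:
Line 1: ['voice', 'the', 'butter'] (min_width=16, slack=2)
Line 2: ['cheese', 'pepper', 'box'] (min_width=17, slack=1)
Line 3: ['elephant', 'red'] (min_width=12, slack=6)
Line 4: ['algorithm', 'deep'] (min_width=14, slack=4)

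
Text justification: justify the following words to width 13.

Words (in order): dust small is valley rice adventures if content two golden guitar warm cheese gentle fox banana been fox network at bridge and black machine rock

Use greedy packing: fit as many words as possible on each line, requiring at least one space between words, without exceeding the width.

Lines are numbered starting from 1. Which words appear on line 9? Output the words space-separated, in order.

Line 1: ['dust', 'small', 'is'] (min_width=13, slack=0)
Line 2: ['valley', 'rice'] (min_width=11, slack=2)
Line 3: ['adventures', 'if'] (min_width=13, slack=0)
Line 4: ['content', 'two'] (min_width=11, slack=2)
Line 5: ['golden', 'guitar'] (min_width=13, slack=0)
Line 6: ['warm', 'cheese'] (min_width=11, slack=2)
Line 7: ['gentle', 'fox'] (min_width=10, slack=3)
Line 8: ['banana', 'been'] (min_width=11, slack=2)
Line 9: ['fox', 'network'] (min_width=11, slack=2)
Line 10: ['at', 'bridge', 'and'] (min_width=13, slack=0)
Line 11: ['black', 'machine'] (min_width=13, slack=0)
Line 12: ['rock'] (min_width=4, slack=9)

Answer: fox network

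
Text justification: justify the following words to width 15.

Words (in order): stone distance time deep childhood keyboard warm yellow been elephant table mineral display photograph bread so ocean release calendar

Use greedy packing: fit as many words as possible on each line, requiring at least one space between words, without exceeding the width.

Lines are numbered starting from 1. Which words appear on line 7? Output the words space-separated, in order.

Line 1: ['stone', 'distance'] (min_width=14, slack=1)
Line 2: ['time', 'deep'] (min_width=9, slack=6)
Line 3: ['childhood'] (min_width=9, slack=6)
Line 4: ['keyboard', 'warm'] (min_width=13, slack=2)
Line 5: ['yellow', 'been'] (min_width=11, slack=4)
Line 6: ['elephant', 'table'] (min_width=14, slack=1)
Line 7: ['mineral', 'display'] (min_width=15, slack=0)
Line 8: ['photograph'] (min_width=10, slack=5)
Line 9: ['bread', 'so', 'ocean'] (min_width=14, slack=1)
Line 10: ['release'] (min_width=7, slack=8)
Line 11: ['calendar'] (min_width=8, slack=7)

Answer: mineral display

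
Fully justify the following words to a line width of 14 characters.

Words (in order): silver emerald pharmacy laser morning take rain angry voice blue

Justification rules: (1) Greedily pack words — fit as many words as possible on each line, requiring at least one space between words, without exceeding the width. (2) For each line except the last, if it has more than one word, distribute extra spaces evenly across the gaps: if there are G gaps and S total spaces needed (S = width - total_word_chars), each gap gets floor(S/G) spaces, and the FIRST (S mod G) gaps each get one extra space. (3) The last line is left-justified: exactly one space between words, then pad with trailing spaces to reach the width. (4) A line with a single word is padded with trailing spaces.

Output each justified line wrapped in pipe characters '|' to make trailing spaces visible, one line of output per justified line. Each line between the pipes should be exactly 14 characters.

Line 1: ['silver', 'emerald'] (min_width=14, slack=0)
Line 2: ['pharmacy', 'laser'] (min_width=14, slack=0)
Line 3: ['morning', 'take'] (min_width=12, slack=2)
Line 4: ['rain', 'angry'] (min_width=10, slack=4)
Line 5: ['voice', 'blue'] (min_width=10, slack=4)

Answer: |silver emerald|
|pharmacy laser|
|morning   take|
|rain     angry|
|voice blue    |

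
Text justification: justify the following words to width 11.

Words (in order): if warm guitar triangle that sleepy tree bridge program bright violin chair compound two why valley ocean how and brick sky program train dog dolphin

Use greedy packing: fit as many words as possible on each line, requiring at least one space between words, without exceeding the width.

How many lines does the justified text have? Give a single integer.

Line 1: ['if', 'warm'] (min_width=7, slack=4)
Line 2: ['guitar'] (min_width=6, slack=5)
Line 3: ['triangle'] (min_width=8, slack=3)
Line 4: ['that', 'sleepy'] (min_width=11, slack=0)
Line 5: ['tree', 'bridge'] (min_width=11, slack=0)
Line 6: ['program'] (min_width=7, slack=4)
Line 7: ['bright'] (min_width=6, slack=5)
Line 8: ['violin'] (min_width=6, slack=5)
Line 9: ['chair'] (min_width=5, slack=6)
Line 10: ['compound'] (min_width=8, slack=3)
Line 11: ['two', 'why'] (min_width=7, slack=4)
Line 12: ['valley'] (min_width=6, slack=5)
Line 13: ['ocean', 'how'] (min_width=9, slack=2)
Line 14: ['and', 'brick'] (min_width=9, slack=2)
Line 15: ['sky', 'program'] (min_width=11, slack=0)
Line 16: ['train', 'dog'] (min_width=9, slack=2)
Line 17: ['dolphin'] (min_width=7, slack=4)
Total lines: 17

Answer: 17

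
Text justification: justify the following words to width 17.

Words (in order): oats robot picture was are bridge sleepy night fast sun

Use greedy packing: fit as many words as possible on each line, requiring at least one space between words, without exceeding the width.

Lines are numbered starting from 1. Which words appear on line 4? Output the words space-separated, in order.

Line 1: ['oats', 'robot'] (min_width=10, slack=7)
Line 2: ['picture', 'was', 'are'] (min_width=15, slack=2)
Line 3: ['bridge', 'sleepy'] (min_width=13, slack=4)
Line 4: ['night', 'fast', 'sun'] (min_width=14, slack=3)

Answer: night fast sun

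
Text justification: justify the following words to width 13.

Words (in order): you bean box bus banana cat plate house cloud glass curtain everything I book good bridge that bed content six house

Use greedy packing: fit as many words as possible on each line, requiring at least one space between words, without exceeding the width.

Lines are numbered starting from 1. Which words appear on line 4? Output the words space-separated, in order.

Line 1: ['you', 'bean', 'box'] (min_width=12, slack=1)
Line 2: ['bus', 'banana'] (min_width=10, slack=3)
Line 3: ['cat', 'plate'] (min_width=9, slack=4)
Line 4: ['house', 'cloud'] (min_width=11, slack=2)
Line 5: ['glass', 'curtain'] (min_width=13, slack=0)
Line 6: ['everything', 'I'] (min_width=12, slack=1)
Line 7: ['book', 'good'] (min_width=9, slack=4)
Line 8: ['bridge', 'that'] (min_width=11, slack=2)
Line 9: ['bed', 'content'] (min_width=11, slack=2)
Line 10: ['six', 'house'] (min_width=9, slack=4)

Answer: house cloud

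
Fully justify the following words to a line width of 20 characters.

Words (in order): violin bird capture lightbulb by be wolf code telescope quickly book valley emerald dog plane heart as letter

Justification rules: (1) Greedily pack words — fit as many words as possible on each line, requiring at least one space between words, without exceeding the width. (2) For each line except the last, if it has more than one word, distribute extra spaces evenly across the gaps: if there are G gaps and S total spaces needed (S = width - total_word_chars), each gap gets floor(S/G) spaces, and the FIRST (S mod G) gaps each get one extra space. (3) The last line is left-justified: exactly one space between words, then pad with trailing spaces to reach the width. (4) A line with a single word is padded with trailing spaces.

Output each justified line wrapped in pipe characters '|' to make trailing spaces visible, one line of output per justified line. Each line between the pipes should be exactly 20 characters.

Line 1: ['violin', 'bird', 'capture'] (min_width=19, slack=1)
Line 2: ['lightbulb', 'by', 'be', 'wolf'] (min_width=20, slack=0)
Line 3: ['code', 'telescope'] (min_width=14, slack=6)
Line 4: ['quickly', 'book', 'valley'] (min_width=19, slack=1)
Line 5: ['emerald', 'dog', 'plane'] (min_width=17, slack=3)
Line 6: ['heart', 'as', 'letter'] (min_width=15, slack=5)

Answer: |violin  bird capture|
|lightbulb by be wolf|
|code       telescope|
|quickly  book valley|
|emerald   dog  plane|
|heart as letter     |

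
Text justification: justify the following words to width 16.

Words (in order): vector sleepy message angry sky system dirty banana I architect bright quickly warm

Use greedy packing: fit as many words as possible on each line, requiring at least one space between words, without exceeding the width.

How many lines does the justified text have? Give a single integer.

Answer: 6

Derivation:
Line 1: ['vector', 'sleepy'] (min_width=13, slack=3)
Line 2: ['message', 'angry'] (min_width=13, slack=3)
Line 3: ['sky', 'system', 'dirty'] (min_width=16, slack=0)
Line 4: ['banana', 'I'] (min_width=8, slack=8)
Line 5: ['architect', 'bright'] (min_width=16, slack=0)
Line 6: ['quickly', 'warm'] (min_width=12, slack=4)
Total lines: 6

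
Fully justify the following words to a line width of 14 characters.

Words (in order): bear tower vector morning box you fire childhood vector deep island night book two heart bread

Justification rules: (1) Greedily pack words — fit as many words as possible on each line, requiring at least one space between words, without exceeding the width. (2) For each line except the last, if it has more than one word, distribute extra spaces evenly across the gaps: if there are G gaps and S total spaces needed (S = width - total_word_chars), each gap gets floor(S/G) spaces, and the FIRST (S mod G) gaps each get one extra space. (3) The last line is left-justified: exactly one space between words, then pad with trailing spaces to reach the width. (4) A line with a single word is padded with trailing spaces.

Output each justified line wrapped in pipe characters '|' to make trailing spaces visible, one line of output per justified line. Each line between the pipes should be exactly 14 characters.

Answer: |bear     tower|
|vector morning|
|box  you  fire|
|childhood     |
|vector    deep|
|island   night|
|book two heart|
|bread         |

Derivation:
Line 1: ['bear', 'tower'] (min_width=10, slack=4)
Line 2: ['vector', 'morning'] (min_width=14, slack=0)
Line 3: ['box', 'you', 'fire'] (min_width=12, slack=2)
Line 4: ['childhood'] (min_width=9, slack=5)
Line 5: ['vector', 'deep'] (min_width=11, slack=3)
Line 6: ['island', 'night'] (min_width=12, slack=2)
Line 7: ['book', 'two', 'heart'] (min_width=14, slack=0)
Line 8: ['bread'] (min_width=5, slack=9)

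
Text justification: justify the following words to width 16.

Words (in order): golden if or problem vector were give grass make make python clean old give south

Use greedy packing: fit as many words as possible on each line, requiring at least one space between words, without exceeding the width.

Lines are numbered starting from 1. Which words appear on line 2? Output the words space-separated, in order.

Line 1: ['golden', 'if', 'or'] (min_width=12, slack=4)
Line 2: ['problem', 'vector'] (min_width=14, slack=2)
Line 3: ['were', 'give', 'grass'] (min_width=15, slack=1)
Line 4: ['make', 'make', 'python'] (min_width=16, slack=0)
Line 5: ['clean', 'old', 'give'] (min_width=14, slack=2)
Line 6: ['south'] (min_width=5, slack=11)

Answer: problem vector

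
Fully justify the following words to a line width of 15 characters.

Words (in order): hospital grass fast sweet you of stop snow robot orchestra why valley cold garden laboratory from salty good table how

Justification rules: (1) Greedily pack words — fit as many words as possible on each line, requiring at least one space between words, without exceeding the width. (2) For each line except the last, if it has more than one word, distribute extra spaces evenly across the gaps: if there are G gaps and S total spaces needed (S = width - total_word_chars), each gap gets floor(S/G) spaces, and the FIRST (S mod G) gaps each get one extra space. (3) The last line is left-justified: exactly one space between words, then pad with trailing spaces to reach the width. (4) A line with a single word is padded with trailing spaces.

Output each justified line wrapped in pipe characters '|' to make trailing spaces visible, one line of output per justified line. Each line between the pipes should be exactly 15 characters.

Answer: |hospital  grass|
|fast  sweet you|
|of   stop  snow|
|robot orchestra|
|why valley cold|
|garden         |
|laboratory from|
|salty      good|
|table how      |

Derivation:
Line 1: ['hospital', 'grass'] (min_width=14, slack=1)
Line 2: ['fast', 'sweet', 'you'] (min_width=14, slack=1)
Line 3: ['of', 'stop', 'snow'] (min_width=12, slack=3)
Line 4: ['robot', 'orchestra'] (min_width=15, slack=0)
Line 5: ['why', 'valley', 'cold'] (min_width=15, slack=0)
Line 6: ['garden'] (min_width=6, slack=9)
Line 7: ['laboratory', 'from'] (min_width=15, slack=0)
Line 8: ['salty', 'good'] (min_width=10, slack=5)
Line 9: ['table', 'how'] (min_width=9, slack=6)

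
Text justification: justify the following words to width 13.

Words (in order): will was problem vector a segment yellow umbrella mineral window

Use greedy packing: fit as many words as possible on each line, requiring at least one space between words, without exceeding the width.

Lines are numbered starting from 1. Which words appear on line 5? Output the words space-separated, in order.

Line 1: ['will', 'was'] (min_width=8, slack=5)
Line 2: ['problem'] (min_width=7, slack=6)
Line 3: ['vector', 'a'] (min_width=8, slack=5)
Line 4: ['segment'] (min_width=7, slack=6)
Line 5: ['yellow'] (min_width=6, slack=7)
Line 6: ['umbrella'] (min_width=8, slack=5)
Line 7: ['mineral'] (min_width=7, slack=6)
Line 8: ['window'] (min_width=6, slack=7)

Answer: yellow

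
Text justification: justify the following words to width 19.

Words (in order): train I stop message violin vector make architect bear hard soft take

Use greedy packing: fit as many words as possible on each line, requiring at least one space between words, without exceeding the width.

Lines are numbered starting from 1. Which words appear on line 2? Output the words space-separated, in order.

Answer: message violin

Derivation:
Line 1: ['train', 'I', 'stop'] (min_width=12, slack=7)
Line 2: ['message', 'violin'] (min_width=14, slack=5)
Line 3: ['vector', 'make'] (min_width=11, slack=8)
Line 4: ['architect', 'bear', 'hard'] (min_width=19, slack=0)
Line 5: ['soft', 'take'] (min_width=9, slack=10)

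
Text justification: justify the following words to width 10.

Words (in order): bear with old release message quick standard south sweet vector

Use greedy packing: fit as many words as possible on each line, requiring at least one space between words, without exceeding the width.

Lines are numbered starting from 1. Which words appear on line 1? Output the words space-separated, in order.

Line 1: ['bear', 'with'] (min_width=9, slack=1)
Line 2: ['old'] (min_width=3, slack=7)
Line 3: ['release'] (min_width=7, slack=3)
Line 4: ['message'] (min_width=7, slack=3)
Line 5: ['quick'] (min_width=5, slack=5)
Line 6: ['standard'] (min_width=8, slack=2)
Line 7: ['south'] (min_width=5, slack=5)
Line 8: ['sweet'] (min_width=5, slack=5)
Line 9: ['vector'] (min_width=6, slack=4)

Answer: bear with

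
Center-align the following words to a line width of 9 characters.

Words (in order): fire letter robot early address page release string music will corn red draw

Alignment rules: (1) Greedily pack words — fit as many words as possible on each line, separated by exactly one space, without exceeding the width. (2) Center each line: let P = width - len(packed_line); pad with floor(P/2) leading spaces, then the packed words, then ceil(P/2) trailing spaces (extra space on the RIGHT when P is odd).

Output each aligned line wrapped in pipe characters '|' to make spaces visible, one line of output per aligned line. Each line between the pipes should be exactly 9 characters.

Answer: |  fire   |
| letter  |
|  robot  |
|  early  |
| address |
|  page   |
| release |
| string  |
|  music  |
|will corn|
|red draw |

Derivation:
Line 1: ['fire'] (min_width=4, slack=5)
Line 2: ['letter'] (min_width=6, slack=3)
Line 3: ['robot'] (min_width=5, slack=4)
Line 4: ['early'] (min_width=5, slack=4)
Line 5: ['address'] (min_width=7, slack=2)
Line 6: ['page'] (min_width=4, slack=5)
Line 7: ['release'] (min_width=7, slack=2)
Line 8: ['string'] (min_width=6, slack=3)
Line 9: ['music'] (min_width=5, slack=4)
Line 10: ['will', 'corn'] (min_width=9, slack=0)
Line 11: ['red', 'draw'] (min_width=8, slack=1)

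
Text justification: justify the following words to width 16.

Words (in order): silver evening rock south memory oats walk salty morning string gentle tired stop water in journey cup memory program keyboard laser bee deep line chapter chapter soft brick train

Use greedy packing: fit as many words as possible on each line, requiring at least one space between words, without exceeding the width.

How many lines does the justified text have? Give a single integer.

Answer: 12

Derivation:
Line 1: ['silver', 'evening'] (min_width=14, slack=2)
Line 2: ['rock', 'south'] (min_width=10, slack=6)
Line 3: ['memory', 'oats', 'walk'] (min_width=16, slack=0)
Line 4: ['salty', 'morning'] (min_width=13, slack=3)
Line 5: ['string', 'gentle'] (min_width=13, slack=3)
Line 6: ['tired', 'stop', 'water'] (min_width=16, slack=0)
Line 7: ['in', 'journey', 'cup'] (min_width=14, slack=2)
Line 8: ['memory', 'program'] (min_width=14, slack=2)
Line 9: ['keyboard', 'laser'] (min_width=14, slack=2)
Line 10: ['bee', 'deep', 'line'] (min_width=13, slack=3)
Line 11: ['chapter', 'chapter'] (min_width=15, slack=1)
Line 12: ['soft', 'brick', 'train'] (min_width=16, slack=0)
Total lines: 12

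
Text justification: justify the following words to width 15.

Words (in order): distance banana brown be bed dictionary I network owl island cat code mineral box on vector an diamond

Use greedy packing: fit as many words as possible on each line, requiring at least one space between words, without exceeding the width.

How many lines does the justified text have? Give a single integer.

Answer: 8

Derivation:
Line 1: ['distance', 'banana'] (min_width=15, slack=0)
Line 2: ['brown', 'be', 'bed'] (min_width=12, slack=3)
Line 3: ['dictionary', 'I'] (min_width=12, slack=3)
Line 4: ['network', 'owl'] (min_width=11, slack=4)
Line 5: ['island', 'cat', 'code'] (min_width=15, slack=0)
Line 6: ['mineral', 'box', 'on'] (min_width=14, slack=1)
Line 7: ['vector', 'an'] (min_width=9, slack=6)
Line 8: ['diamond'] (min_width=7, slack=8)
Total lines: 8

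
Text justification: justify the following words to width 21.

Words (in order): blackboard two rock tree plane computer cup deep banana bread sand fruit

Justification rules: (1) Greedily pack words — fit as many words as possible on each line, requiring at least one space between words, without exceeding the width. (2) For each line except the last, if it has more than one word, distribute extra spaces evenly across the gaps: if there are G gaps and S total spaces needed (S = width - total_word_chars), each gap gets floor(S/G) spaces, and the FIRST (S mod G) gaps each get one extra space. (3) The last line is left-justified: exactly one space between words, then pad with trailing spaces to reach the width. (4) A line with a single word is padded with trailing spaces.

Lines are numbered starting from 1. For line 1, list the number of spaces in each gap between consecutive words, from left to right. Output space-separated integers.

Answer: 2 2

Derivation:
Line 1: ['blackboard', 'two', 'rock'] (min_width=19, slack=2)
Line 2: ['tree', 'plane', 'computer'] (min_width=19, slack=2)
Line 3: ['cup', 'deep', 'banana', 'bread'] (min_width=21, slack=0)
Line 4: ['sand', 'fruit'] (min_width=10, slack=11)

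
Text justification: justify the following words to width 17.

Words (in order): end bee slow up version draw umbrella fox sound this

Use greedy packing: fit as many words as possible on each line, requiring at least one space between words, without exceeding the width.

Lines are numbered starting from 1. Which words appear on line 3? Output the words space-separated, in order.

Line 1: ['end', 'bee', 'slow', 'up'] (min_width=15, slack=2)
Line 2: ['version', 'draw'] (min_width=12, slack=5)
Line 3: ['umbrella', 'fox'] (min_width=12, slack=5)
Line 4: ['sound', 'this'] (min_width=10, slack=7)

Answer: umbrella fox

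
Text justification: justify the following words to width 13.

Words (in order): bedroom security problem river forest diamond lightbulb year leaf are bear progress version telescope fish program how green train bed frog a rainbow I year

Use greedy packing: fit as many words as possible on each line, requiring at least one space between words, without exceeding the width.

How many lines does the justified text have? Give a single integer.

Line 1: ['bedroom'] (min_width=7, slack=6)
Line 2: ['security'] (min_width=8, slack=5)
Line 3: ['problem', 'river'] (min_width=13, slack=0)
Line 4: ['forest'] (min_width=6, slack=7)
Line 5: ['diamond'] (min_width=7, slack=6)
Line 6: ['lightbulb'] (min_width=9, slack=4)
Line 7: ['year', 'leaf', 'are'] (min_width=13, slack=0)
Line 8: ['bear', 'progress'] (min_width=13, slack=0)
Line 9: ['version'] (min_width=7, slack=6)
Line 10: ['telescope'] (min_width=9, slack=4)
Line 11: ['fish', 'program'] (min_width=12, slack=1)
Line 12: ['how', 'green'] (min_width=9, slack=4)
Line 13: ['train', 'bed'] (min_width=9, slack=4)
Line 14: ['frog', 'a'] (min_width=6, slack=7)
Line 15: ['rainbow', 'I'] (min_width=9, slack=4)
Line 16: ['year'] (min_width=4, slack=9)
Total lines: 16

Answer: 16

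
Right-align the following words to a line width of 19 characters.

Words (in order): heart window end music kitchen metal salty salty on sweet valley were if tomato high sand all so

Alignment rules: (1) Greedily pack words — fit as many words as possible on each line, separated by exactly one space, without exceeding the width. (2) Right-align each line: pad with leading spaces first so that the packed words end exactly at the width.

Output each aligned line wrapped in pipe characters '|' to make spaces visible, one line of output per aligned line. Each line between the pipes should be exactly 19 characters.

Answer: |   heart window end|
|music kitchen metal|
|     salty salty on|
|  sweet valley were|
|if tomato high sand|
|             all so|

Derivation:
Line 1: ['heart', 'window', 'end'] (min_width=16, slack=3)
Line 2: ['music', 'kitchen', 'metal'] (min_width=19, slack=0)
Line 3: ['salty', 'salty', 'on'] (min_width=14, slack=5)
Line 4: ['sweet', 'valley', 'were'] (min_width=17, slack=2)
Line 5: ['if', 'tomato', 'high', 'sand'] (min_width=19, slack=0)
Line 6: ['all', 'so'] (min_width=6, slack=13)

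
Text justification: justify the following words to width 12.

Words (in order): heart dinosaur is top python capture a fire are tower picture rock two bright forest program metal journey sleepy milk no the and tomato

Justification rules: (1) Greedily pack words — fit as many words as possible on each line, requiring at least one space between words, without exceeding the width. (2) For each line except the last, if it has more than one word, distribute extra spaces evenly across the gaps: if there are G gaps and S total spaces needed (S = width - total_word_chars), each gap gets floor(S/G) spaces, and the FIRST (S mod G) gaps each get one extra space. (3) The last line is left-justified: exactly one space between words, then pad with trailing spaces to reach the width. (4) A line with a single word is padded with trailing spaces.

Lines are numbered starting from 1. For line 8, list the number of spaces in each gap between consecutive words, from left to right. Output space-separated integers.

Line 1: ['heart'] (min_width=5, slack=7)
Line 2: ['dinosaur', 'is'] (min_width=11, slack=1)
Line 3: ['top', 'python'] (min_width=10, slack=2)
Line 4: ['capture', 'a'] (min_width=9, slack=3)
Line 5: ['fire', 'are'] (min_width=8, slack=4)
Line 6: ['tower'] (min_width=5, slack=7)
Line 7: ['picture', 'rock'] (min_width=12, slack=0)
Line 8: ['two', 'bright'] (min_width=10, slack=2)
Line 9: ['forest'] (min_width=6, slack=6)
Line 10: ['program'] (min_width=7, slack=5)
Line 11: ['metal'] (min_width=5, slack=7)
Line 12: ['journey'] (min_width=7, slack=5)
Line 13: ['sleepy', 'milk'] (min_width=11, slack=1)
Line 14: ['no', 'the', 'and'] (min_width=10, slack=2)
Line 15: ['tomato'] (min_width=6, slack=6)

Answer: 3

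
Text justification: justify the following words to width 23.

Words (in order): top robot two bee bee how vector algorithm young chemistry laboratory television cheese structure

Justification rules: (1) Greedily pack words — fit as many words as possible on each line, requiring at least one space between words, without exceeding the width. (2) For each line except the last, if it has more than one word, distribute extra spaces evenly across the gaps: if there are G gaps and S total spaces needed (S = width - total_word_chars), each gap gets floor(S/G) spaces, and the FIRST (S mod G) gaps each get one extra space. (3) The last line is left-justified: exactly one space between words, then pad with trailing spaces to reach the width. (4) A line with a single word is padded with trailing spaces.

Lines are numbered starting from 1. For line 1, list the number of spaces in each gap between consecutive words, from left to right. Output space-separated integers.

Answer: 2 2 1 1

Derivation:
Line 1: ['top', 'robot', 'two', 'bee', 'bee'] (min_width=21, slack=2)
Line 2: ['how', 'vector', 'algorithm'] (min_width=20, slack=3)
Line 3: ['young', 'chemistry'] (min_width=15, slack=8)
Line 4: ['laboratory', 'television'] (min_width=21, slack=2)
Line 5: ['cheese', 'structure'] (min_width=16, slack=7)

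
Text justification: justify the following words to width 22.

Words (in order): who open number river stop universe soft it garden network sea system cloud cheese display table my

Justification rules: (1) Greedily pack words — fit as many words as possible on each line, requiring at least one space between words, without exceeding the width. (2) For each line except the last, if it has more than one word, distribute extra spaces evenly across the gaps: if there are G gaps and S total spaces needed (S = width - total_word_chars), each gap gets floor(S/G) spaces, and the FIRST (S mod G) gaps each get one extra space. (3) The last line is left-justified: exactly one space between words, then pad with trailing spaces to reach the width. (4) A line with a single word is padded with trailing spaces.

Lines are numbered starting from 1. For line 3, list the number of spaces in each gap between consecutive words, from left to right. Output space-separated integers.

Answer: 3 3

Derivation:
Line 1: ['who', 'open', 'number', 'river'] (min_width=21, slack=1)
Line 2: ['stop', 'universe', 'soft', 'it'] (min_width=21, slack=1)
Line 3: ['garden', 'network', 'sea'] (min_width=18, slack=4)
Line 4: ['system', 'cloud', 'cheese'] (min_width=19, slack=3)
Line 5: ['display', 'table', 'my'] (min_width=16, slack=6)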